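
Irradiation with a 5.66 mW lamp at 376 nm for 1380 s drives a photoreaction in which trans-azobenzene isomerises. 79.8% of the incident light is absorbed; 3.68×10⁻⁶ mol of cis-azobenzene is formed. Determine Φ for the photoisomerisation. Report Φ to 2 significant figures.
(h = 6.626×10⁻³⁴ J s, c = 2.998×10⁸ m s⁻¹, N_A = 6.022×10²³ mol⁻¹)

Φ = 0.19

Photon energy at 376 nm: hc/λ = (6.626×10⁻³⁴)(2.998×10⁸)/(376×10⁻⁹) = 5.283×10⁻¹⁹ J.
Energy delivered: (5.66 mW)(1380 s) = 7.811 J.
Photons incident: 7.811 / 5.283×10⁻¹⁹ = 1.479×10¹⁹, i.e. 1.479×10¹⁹/6.022×10²³ = 2.456×10⁻⁵ mol.
Photons absorbed: 0.798 × 2.456×10⁻⁵ = 1.960×10⁻⁵ mol.
Φ = 3.68×10⁻⁶ mol / 1.960×10⁻⁵ mol photons = 0.19.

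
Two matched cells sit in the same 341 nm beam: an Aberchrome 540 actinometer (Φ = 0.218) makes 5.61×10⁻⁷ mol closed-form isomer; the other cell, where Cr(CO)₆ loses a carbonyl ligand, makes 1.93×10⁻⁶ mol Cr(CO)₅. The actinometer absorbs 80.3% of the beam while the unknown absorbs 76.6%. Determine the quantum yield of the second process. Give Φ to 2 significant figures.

Φ = 0.79

Photons absorbed by the actinometer: 5.61×10⁻⁷ / 0.218 = 2.573×10⁻⁶ mol.
Incident flux: 2.573×10⁻⁶ / 0.803 = 3.204×10⁻⁶ einstein.
Absorbed by unknown: 0.766 × 3.204×10⁻⁶ = 2.454×10⁻⁶ mol.
Φ(unknown) = 1.93×10⁻⁶ / 2.454×10⁻⁶ = 0.79.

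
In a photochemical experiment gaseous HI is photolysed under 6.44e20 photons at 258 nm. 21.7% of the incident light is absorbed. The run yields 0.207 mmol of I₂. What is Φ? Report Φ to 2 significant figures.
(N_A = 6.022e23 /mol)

Product: 0.207 mmol = 2.07e-4 mol.
Moles of photons: 6.44e20 / 6.022e23 = 0.001069 mol.
Photons absorbed: 0.217 × 0.001069 = 2.320e-4 mol.
Φ = 2.07e-4 mol / 2.320e-4 mol photons = 0.89.

Φ = 0.89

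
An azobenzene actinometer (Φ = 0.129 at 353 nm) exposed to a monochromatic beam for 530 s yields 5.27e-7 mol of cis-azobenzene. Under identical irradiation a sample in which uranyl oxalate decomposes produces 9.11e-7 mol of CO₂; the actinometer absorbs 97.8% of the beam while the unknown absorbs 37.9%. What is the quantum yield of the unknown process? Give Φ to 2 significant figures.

Photons absorbed by the actinometer: 5.27e-7 / 0.129 = 4.085e-6 mol.
Incident flux: 4.085e-6 / 0.978 = 4.177e-6 einstein.
Absorbed by unknown: 0.379 × 4.177e-6 = 1.583e-6 mol.
Φ(unknown) = 9.11e-7 / 1.583e-6 = 0.58.

Φ = 0.58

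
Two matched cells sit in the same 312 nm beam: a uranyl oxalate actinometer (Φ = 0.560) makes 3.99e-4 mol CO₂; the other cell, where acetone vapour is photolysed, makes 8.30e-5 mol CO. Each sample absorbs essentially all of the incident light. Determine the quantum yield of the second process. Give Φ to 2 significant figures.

Φ = 0.12

Photons absorbed by the actinometer: 3.99e-4 / 0.560 = 7.125e-4 mol.
Φ(unknown) = 8.30e-5 / 7.125e-4 = 0.12.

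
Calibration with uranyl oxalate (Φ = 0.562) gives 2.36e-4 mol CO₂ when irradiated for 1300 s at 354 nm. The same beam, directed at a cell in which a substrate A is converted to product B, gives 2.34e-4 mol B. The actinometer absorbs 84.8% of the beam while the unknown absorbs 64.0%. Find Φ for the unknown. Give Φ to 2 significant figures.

Photons absorbed by the actinometer: 2.36e-4 / 0.562 = 4.199e-4 mol.
Incident flux: 4.199e-4 / 0.848 = 4.952e-4 einstein.
Absorbed by unknown: 0.640 × 4.952e-4 = 3.169e-4 mol.
Φ(unknown) = 2.34e-4 / 3.169e-4 = 0.74.

Φ = 0.74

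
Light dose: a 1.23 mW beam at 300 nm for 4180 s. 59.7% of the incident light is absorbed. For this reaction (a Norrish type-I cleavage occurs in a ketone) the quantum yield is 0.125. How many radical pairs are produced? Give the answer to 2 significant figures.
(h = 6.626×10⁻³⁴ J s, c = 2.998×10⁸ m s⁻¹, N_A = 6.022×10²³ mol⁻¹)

5.8×10¹⁷ radical pairs

Photon energy at 300 nm: hc/λ = (6.626×10⁻³⁴)(2.998×10⁸)/(300×10⁻⁹) = 6.622×10⁻¹⁹ J.
Energy delivered: (1.23 mW)(4180 s) = 5.141 J.
Photons incident: 5.141 / 6.622×10⁻¹⁹ = 7.764×10¹⁸, i.e. 7.764×10¹⁸/6.022×10²³ = 1.289×10⁻⁵ mol.
Photons absorbed: 0.597 × 1.289×10⁻⁵ = 7.695×10⁻⁶ mol.
Product: Φ × n_abs = 0.125 × 7.695×10⁻⁶ = 9.619×10⁻⁷ mol.
As a count: 9.619×10⁻⁷ × 6.022×10²³ = 5.8×10¹⁷.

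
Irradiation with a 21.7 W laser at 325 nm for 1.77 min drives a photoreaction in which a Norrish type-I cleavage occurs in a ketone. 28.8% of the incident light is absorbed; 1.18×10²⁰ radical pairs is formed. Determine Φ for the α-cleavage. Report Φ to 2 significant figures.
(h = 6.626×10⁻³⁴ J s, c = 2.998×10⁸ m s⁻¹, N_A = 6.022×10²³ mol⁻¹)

Product: 1.18×10²⁰ / 6.022×10²³ = 1.959×10⁻⁴ mol.
Photon energy at 325 nm: hc/λ = (6.626×10⁻³⁴)(2.998×10⁸)/(325×10⁻⁹) = 6.112×10⁻¹⁹ J.
Energy delivered: (21.7 W)(106.2 s) = 2305 J.
Photons incident: 2305 / 6.112×10⁻¹⁹ = 3.771×10²¹, i.e. 3.771×10²¹/6.022×10²³ = 0.006262 mol.
Photons absorbed: 0.288 × 0.006262 = 0.001803 mol.
Φ = 1.959×10⁻⁴ mol / 0.001803 mol photons = 0.11.

Φ = 0.11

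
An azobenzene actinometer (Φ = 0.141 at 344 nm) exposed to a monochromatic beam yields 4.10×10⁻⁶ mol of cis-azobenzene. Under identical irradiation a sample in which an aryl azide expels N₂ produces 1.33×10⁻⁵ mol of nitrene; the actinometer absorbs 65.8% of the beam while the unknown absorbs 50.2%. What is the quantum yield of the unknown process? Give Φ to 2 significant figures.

Φ = 0.60

Photons absorbed by the actinometer: 4.10×10⁻⁶ / 0.141 = 2.908×10⁻⁵ mol.
Incident flux: 2.908×10⁻⁵ / 0.658 = 4.419×10⁻⁵ einstein.
Absorbed by unknown: 0.502 × 4.419×10⁻⁵ = 2.218×10⁻⁵ mol.
Φ(unknown) = 1.33×10⁻⁵ / 2.218×10⁻⁵ = 0.60.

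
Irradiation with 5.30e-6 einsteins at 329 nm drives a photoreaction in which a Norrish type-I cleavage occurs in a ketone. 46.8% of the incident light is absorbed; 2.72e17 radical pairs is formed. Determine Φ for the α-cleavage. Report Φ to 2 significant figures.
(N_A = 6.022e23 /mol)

Φ = 0.18

Product: 2.72e17 / 6.022e23 = 4.517e-7 mol.
Photons absorbed: 0.468 × 5.30e-6 = 2.480e-6 mol.
Φ = 4.517e-7 mol / 2.480e-6 mol photons = 0.18.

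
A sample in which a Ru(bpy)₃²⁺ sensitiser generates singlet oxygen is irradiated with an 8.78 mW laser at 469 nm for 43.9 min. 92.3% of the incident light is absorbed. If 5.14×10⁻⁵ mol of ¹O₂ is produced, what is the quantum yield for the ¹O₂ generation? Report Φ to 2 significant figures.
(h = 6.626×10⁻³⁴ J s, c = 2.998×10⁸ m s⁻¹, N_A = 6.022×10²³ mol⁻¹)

Photon energy at 469 nm: hc/λ = (6.626×10⁻³⁴)(2.998×10⁸)/(469×10⁻⁹) = 4.236×10⁻¹⁹ J.
Energy delivered: (8.78 mW)(2634 s) = 23.13 J.
Photons incident: 23.13 / 4.236×10⁻¹⁹ = 5.460×10¹⁹, i.e. 5.460×10¹⁹/6.022×10²³ = 9.067×10⁻⁵ mol.
Photons absorbed: 0.923 × 9.067×10⁻⁵ = 8.369×10⁻⁵ mol.
Φ = 5.14×10⁻⁵ mol / 8.369×10⁻⁵ mol photons = 0.61.

Φ = 0.61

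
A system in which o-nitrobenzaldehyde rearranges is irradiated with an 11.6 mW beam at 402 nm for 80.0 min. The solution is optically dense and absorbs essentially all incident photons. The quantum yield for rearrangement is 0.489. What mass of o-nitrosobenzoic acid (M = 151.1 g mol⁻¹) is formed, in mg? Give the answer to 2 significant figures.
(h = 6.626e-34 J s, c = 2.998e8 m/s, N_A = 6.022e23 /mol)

Photon energy at 402 nm: hc/λ = (6.626e-34)(2.998e8)/(402e-9) = 4.941e-19 J.
Energy delivered: (11.6 mW)(4800 s) = 55.68 J.
Photons incident: 55.68 / 4.941e-19 = 1.127e20, i.e. 1.127e20/6.022e23 = 1.871e-4 mol.
Product: Φ × n_abs = 0.489 × 1.871e-4 = 9.149e-5 mol.
Mass: 9.149e-5 × 151.1 = 0.01382 g = 14 mg.

14 mg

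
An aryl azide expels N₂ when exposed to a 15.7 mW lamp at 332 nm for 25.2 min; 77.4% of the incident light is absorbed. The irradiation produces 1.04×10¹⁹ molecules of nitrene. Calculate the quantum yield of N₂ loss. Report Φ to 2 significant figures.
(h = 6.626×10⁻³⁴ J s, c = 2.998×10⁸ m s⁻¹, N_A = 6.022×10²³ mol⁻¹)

Product: 1.04×10¹⁹ / 6.022×10²³ = 1.727×10⁻⁵ mol.
Photon energy at 332 nm: hc/λ = (6.626×10⁻³⁴)(2.998×10⁸)/(332×10⁻⁹) = 5.983×10⁻¹⁹ J.
Energy delivered: (15.7 mW)(1512 s) = 23.74 J.
Photons incident: 23.74 / 5.983×10⁻¹⁹ = 3.968×10¹⁹, i.e. 3.968×10¹⁹/6.022×10²³ = 6.589×10⁻⁵ mol.
Photons absorbed: 0.774 × 6.589×10⁻⁵ = 5.100×10⁻⁵ mol.
Φ = 1.727×10⁻⁵ mol / 5.100×10⁻⁵ mol photons = 0.34.

Φ = 0.34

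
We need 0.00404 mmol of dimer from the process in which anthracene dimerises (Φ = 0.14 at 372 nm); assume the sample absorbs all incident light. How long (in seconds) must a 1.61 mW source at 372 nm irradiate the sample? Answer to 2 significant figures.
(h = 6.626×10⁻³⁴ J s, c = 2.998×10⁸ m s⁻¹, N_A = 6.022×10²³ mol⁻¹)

t ≈ 5800 s

Product: 0.00404 mmol = 4.04×10⁻⁶ mol.
Photons that must be absorbed: 4.04×10⁻⁶ / 0.14 = 2.886×10⁻⁵ mol.
Photon energy: hc/λ = 5.340×10⁻¹⁹ J; per mole, 3.216×10⁵ J mol⁻¹.
Energy required: 2.886×10⁻⁵ × 3.216×10⁵ = 9.281 J.
Time: 9.281 J / 0.00161 W = 5800 s.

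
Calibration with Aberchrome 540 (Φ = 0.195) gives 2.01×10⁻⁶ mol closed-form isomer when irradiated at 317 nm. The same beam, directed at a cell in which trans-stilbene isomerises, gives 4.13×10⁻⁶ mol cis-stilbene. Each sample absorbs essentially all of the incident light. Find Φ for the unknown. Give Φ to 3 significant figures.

Φ = 0.401

Photons absorbed by the actinometer: 2.01×10⁻⁶ / 0.195 = 1.031×10⁻⁵ mol.
Φ(unknown) = 4.13×10⁻⁶ / 1.031×10⁻⁵ = 0.401.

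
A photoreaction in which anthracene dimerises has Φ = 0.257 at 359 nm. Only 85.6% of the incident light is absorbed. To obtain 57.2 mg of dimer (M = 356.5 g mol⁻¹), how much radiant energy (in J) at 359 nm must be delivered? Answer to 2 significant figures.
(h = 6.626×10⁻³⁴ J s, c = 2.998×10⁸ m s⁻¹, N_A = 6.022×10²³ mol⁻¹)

Product: 57.2 mg / 356.5 g mol⁻¹ = 1.604×10⁻⁴ mol.
Photons that must be absorbed: 1.604×10⁻⁴ / 0.257 = 6.241×10⁻⁴ mol.
Incident photons needed: 6.241×10⁻⁴ / 0.856 = 7.291×10⁻⁴ mol.
Photon energy: hc/λ = 5.533×10⁻¹⁹ J; per mole, 3.332×10⁵ J mol⁻¹.
Energy required: 7.291×10⁻⁴ × 3.332×10⁵ = 240 J.

240 J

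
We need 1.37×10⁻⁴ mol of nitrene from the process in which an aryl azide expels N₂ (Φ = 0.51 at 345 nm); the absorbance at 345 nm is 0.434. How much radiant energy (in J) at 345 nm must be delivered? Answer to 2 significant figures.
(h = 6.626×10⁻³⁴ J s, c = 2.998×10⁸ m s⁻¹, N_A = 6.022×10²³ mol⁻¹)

150 J

Photons that must be absorbed: 1.37×10⁻⁴ / 0.51 = 2.686×10⁻⁴ mol.
Fraction absorbed: 1 − 10^(−0.434) = 0.6319.
Incident photons needed: 2.686×10⁻⁴ / 0.6319 = 4.251×10⁻⁴ mol.
Photon energy: hc/λ = 5.758×10⁻¹⁹ J; per mole, 3.467×10⁵ J mol⁻¹.
Energy required: 4.251×10⁻⁴ × 3.467×10⁵ = 150 J.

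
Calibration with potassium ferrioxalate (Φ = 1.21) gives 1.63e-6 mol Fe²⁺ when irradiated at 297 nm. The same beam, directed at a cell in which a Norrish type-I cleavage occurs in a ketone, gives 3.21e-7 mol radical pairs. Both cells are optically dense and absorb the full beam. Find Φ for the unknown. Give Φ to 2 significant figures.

Φ = 0.24

Photons absorbed by the actinometer: 1.63e-6 / 1.21 = 1.347e-6 mol.
Φ(unknown) = 3.21e-7 / 1.347e-6 = 0.24.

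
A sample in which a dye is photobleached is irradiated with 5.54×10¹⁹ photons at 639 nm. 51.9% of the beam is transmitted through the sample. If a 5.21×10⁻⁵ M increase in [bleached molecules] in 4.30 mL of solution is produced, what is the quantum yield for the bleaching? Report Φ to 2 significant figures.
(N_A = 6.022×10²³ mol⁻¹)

Product: (5.21×10⁻⁵ M)(0.0043 L) = 2.240×10⁻⁷ mol.
Moles of photons: 5.54×10¹⁹ / 6.022×10²³ = 9.200×10⁻⁵ mol.
Fraction absorbed: 1 − 51.9/100 = 0.4810.
Photons absorbed: 0.4810 × 9.200×10⁻⁵ = 4.425×10⁻⁵ mol.
Φ = 2.240×10⁻⁷ mol / 4.425×10⁻⁵ mol photons = 0.0051.

Φ = 0.0051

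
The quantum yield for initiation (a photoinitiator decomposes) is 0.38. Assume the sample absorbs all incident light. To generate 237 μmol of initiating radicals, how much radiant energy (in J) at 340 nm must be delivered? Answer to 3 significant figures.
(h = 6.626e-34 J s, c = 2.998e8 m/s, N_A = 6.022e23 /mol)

Product: 237 μmol = 2.37e-4 mol.
Photons that must be absorbed: 2.37e-4 / 0.38 = 6.237e-4 mol.
Photon energy: hc/λ = 5.843e-19 J; per mole, 3.519e5 J mol⁻¹.
Energy required: 6.237e-4 × 3.519e5 = 219 J.

219 J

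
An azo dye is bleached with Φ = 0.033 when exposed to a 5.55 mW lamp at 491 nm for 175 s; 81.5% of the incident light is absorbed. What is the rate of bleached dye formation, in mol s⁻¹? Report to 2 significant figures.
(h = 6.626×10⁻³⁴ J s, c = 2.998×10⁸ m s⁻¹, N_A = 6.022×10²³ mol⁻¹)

Photon energy at 491 nm: hc/λ = (6.626×10⁻³⁴)(2.998×10⁸)/(491×10⁻⁹) = 4.046×10⁻¹⁹ J.
Energy delivered: (5.55 mW)(175 s) = 0.9713 J.
Photons incident: 0.9713 / 4.046×10⁻¹⁹ = 2.401×10¹⁸, i.e. 2.401×10¹⁸/6.022×10²³ = 3.987×10⁻⁶ mol.
Photons absorbed: 0.815 × 3.987×10⁻⁶ = 3.249×10⁻⁶ mol.
Product formed: 0.033 × 3.249×10⁻⁶ = 1.072×10⁻⁷ mol.
Rate: 1.072×10⁻⁷ / 175 s = 6.1×10⁻¹⁰ mol s⁻¹.

6.1×10⁻¹⁰ mol s⁻¹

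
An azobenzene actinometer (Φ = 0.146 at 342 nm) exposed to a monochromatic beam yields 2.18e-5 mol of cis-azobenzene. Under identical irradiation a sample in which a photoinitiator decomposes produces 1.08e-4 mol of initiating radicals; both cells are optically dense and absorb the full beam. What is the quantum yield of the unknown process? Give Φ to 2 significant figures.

Photons absorbed by the actinometer: 2.18e-5 / 0.146 = 1.493e-4 mol.
Φ(unknown) = 1.08e-4 / 1.493e-4 = 0.72.

Φ = 0.72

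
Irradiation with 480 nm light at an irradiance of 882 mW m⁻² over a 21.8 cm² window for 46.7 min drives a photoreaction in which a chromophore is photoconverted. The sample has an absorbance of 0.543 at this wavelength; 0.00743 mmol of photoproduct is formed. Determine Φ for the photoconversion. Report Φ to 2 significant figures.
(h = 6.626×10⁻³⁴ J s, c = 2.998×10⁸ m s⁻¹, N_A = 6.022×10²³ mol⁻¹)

Φ = 0.48

Product: 0.00743 mmol = 7.43×10⁻⁶ mol.
Photon energy at 480 nm: hc/λ = (6.626×10⁻³⁴)(2.998×10⁸)/(480×10⁻⁹) = 4.138×10⁻¹⁹ J.
Energy delivered: (882 mW m⁻²)(21.8×10⁻⁴ m²)(2802 s) = 5.388 J.
Photons incident: 5.388 / 4.138×10⁻¹⁹ = 1.302×10¹⁹, i.e. 1.302×10¹⁹/6.022×10²³ = 2.162×10⁻⁵ mol.
Fraction absorbed: 1 − 10^(−0.543) = 0.7136.
Photons absorbed: 0.7136 × 2.162×10⁻⁵ = 1.543×10⁻⁵ mol.
Φ = 7.43×10⁻⁶ mol / 1.543×10⁻⁵ mol photons = 0.48.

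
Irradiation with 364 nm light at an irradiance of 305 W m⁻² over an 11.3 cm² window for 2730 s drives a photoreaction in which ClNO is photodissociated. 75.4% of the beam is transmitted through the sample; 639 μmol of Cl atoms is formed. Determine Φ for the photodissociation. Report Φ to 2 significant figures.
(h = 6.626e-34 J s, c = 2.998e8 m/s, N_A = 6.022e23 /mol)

Φ = 0.91

Product: 639 μmol = 6.39e-4 mol.
Photon energy at 364 nm: hc/λ = (6.626e-34)(2.998e8)/(364e-9) = 5.457e-19 J.
Energy delivered: (305 W m⁻²)(11.3e-4 m²)(2730 s) = 940.9 J.
Photons incident: 940.9 / 5.457e-19 = 1.724e21, i.e. 1.724e21/6.022e23 = 0.002863 mol.
Fraction absorbed: 1 − 75.4/100 = 0.2460.
Photons absorbed: 0.2460 × 0.002863 = 7.043e-4 mol.
Φ = 6.39e-4 mol / 7.043e-4 mol photons = 0.91.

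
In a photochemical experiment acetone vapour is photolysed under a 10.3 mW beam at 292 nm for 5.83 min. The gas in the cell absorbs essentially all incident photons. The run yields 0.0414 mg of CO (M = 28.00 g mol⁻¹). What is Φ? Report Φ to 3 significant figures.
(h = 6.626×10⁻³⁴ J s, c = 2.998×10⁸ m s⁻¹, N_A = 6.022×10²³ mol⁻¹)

Φ = 0.168

Product: 0.0414 mg / 28.00 g mol⁻¹ = 1.479×10⁻⁶ mol.
Photon energy at 292 nm: hc/λ = (6.626×10⁻³⁴)(2.998×10⁸)/(292×10⁻⁹) = 6.803×10⁻¹⁹ J.
Energy delivered: (10.3 mW)(349.8 s) = 3.603 J.
Photons incident: 3.603 / 6.803×10⁻¹⁹ = 5.296×10¹⁸, i.e. 5.296×10¹⁸/6.022×10²³ = 8.794×10⁻⁶ mol.
Φ = 1.479×10⁻⁶ mol / 8.794×10⁻⁶ mol photons = 0.168.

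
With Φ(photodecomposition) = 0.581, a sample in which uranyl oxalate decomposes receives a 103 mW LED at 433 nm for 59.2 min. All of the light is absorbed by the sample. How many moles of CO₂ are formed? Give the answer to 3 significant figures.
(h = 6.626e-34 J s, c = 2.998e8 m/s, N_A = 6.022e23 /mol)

7.69e-4 mol

Photon energy at 433 nm: hc/λ = (6.626e-34)(2.998e8)/(433e-9) = 4.588e-19 J.
Energy delivered: (103 mW)(3552 s) = 365.9 J.
Photons incident: 365.9 / 4.588e-19 = 7.975e20, i.e. 7.975e20/6.022e23 = 0.001324 mol.
Product: Φ × n_abs = 0.581 × 0.001324 = 7.692e-4 mol.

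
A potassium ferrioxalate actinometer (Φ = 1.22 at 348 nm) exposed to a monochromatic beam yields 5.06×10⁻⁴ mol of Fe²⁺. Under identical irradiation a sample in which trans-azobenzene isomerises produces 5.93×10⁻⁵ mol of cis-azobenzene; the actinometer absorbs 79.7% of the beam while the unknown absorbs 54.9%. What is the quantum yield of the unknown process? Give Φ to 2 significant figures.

Photons absorbed by the actinometer: 5.06×10⁻⁴ / 1.22 = 4.148×10⁻⁴ mol.
Incident flux: 4.148×10⁻⁴ / 0.797 = 5.205×10⁻⁴ einstein.
Absorbed by unknown: 0.549 × 5.205×10⁻⁴ = 2.858×10⁻⁴ mol.
Φ(unknown) = 5.93×10⁻⁵ / 2.858×10⁻⁴ = 0.21.

Φ = 0.21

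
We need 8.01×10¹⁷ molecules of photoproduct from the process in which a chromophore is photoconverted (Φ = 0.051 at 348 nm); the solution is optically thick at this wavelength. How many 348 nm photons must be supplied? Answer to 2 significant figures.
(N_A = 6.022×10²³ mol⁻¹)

Product: 8.01×10¹⁷ / 6.022×10²³ = 1.330×10⁻⁶ mol.
Photons that must be absorbed: 1.330×10⁻⁶ / 0.051 = 2.608×10⁻⁵ mol.
Photon count: 2.608×10⁻⁵ × 6.022×10²³ = 1.6×10¹⁹.

1.6×10¹⁹ photons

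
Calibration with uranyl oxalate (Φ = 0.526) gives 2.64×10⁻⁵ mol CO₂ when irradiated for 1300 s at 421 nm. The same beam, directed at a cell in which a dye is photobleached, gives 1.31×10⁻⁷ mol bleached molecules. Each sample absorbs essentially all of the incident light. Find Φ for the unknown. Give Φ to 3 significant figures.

Photons absorbed by the actinometer: 2.64×10⁻⁵ / 0.526 = 5.019×10⁻⁵ mol.
Φ(unknown) = 1.31×10⁻⁷ / 5.019×10⁻⁵ = 0.00261.

Φ = 0.00261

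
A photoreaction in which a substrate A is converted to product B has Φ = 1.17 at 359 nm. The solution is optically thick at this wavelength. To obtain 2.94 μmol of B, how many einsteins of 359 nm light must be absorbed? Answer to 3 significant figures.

Product: 2.94 μmol = 2.94×10⁻⁶ mol.
Photons that must be absorbed: 2.94×10⁻⁶ / 1.17 = 2.513×10⁻⁶ mol.

2.51×10⁻⁶ einstein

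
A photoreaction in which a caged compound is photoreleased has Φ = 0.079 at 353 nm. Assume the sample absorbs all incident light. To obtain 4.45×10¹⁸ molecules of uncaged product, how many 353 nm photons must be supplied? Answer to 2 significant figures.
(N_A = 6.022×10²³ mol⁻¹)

Product: 4.45×10¹⁸ / 6.022×10²³ = 7.390×10⁻⁶ mol.
Photons that must be absorbed: 7.390×10⁻⁶ / 0.079 = 9.354×10⁻⁵ mol.
Photon count: 9.354×10⁻⁵ × 6.022×10²³ = 5.6×10¹⁹.

5.6×10¹⁹ photons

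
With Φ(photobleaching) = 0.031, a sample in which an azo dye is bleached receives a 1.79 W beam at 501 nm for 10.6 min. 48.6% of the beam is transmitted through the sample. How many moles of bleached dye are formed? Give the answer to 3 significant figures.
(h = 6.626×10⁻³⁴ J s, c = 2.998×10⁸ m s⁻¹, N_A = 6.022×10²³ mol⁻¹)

Photon energy at 501 nm: hc/λ = (6.626×10⁻³⁴)(2.998×10⁸)/(501×10⁻⁹) = 3.965×10⁻¹⁹ J.
Energy delivered: (1.79 W)(636 s) = 1138 J.
Photons incident: 1138 / 3.965×10⁻¹⁹ = 2.870×10²¹, i.e. 2.870×10²¹/6.022×10²³ = 0.004766 mol.
Fraction absorbed: 1 − 48.6/100 = 0.5140.
Photons absorbed: 0.5140 × 0.004766 = 0.002450 mol.
Product: Φ × n_abs = 0.031 × 0.002450 = 7.595×10⁻⁵ mol.

7.60×10⁻⁵ mol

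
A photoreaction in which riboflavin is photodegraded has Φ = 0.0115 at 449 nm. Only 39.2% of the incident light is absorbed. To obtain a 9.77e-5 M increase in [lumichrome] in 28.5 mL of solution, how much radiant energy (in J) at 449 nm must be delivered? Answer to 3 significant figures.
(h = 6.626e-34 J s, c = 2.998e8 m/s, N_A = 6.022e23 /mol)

Product: (9.77e-5 M)(0.0285 L) = 2.784e-6 mol.
Photons that must be absorbed: 2.784e-6 / 0.0115 = 2.421e-4 mol.
Incident photons needed: 2.421e-4 / 0.392 = 6.176e-4 mol.
Photon energy: hc/λ = 4.424e-19 J; per mole, 2.664e5 J mol⁻¹.
Energy required: 6.176e-4 × 2.664e5 = 165 J.

165 J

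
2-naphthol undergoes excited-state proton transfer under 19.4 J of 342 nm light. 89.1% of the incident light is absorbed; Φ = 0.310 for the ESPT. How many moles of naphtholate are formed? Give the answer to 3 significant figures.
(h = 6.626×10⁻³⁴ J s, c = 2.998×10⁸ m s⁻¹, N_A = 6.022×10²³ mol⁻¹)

Photon energy at 342 nm: hc/λ = (6.626×10⁻³⁴)(2.998×10⁸)/(342×10⁻⁹) = 5.808×10⁻¹⁹ J.
Photons incident: 19.4 / 5.808×10⁻¹⁹ = 3.340×10¹⁹, i.e. 3.340×10¹⁹/6.022×10²³ = 5.546×10⁻⁵ mol.
Photons absorbed: 0.891 × 5.546×10⁻⁵ = 4.941×10⁻⁵ mol.
Product: Φ × n_abs = 0.310 × 4.941×10⁻⁵ = 1.532×10⁻⁵ mol.

1.53×10⁻⁵ mol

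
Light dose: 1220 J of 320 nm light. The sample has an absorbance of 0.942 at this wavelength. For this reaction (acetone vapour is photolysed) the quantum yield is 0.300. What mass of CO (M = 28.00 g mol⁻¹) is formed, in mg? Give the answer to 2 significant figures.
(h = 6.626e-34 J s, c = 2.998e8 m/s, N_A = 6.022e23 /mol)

Photon energy at 320 nm: hc/λ = (6.626e-34)(2.998e8)/(320e-9) = 6.208e-19 J.
Photons incident: 1220 / 6.208e-19 = 1.965e21, i.e. 1.965e21/6.022e23 = 0.003263 mol.
Fraction absorbed: 1 − 10^(−0.942) = 0.8857.
Photons absorbed: 0.8857 × 0.003263 = 0.002890 mol.
Product: Φ × n_abs = 0.300 × 0.002890 = 8.670e-4 mol.
Mass: 8.670e-4 × 28.00 = 0.02428 g = 24 mg.

24 mg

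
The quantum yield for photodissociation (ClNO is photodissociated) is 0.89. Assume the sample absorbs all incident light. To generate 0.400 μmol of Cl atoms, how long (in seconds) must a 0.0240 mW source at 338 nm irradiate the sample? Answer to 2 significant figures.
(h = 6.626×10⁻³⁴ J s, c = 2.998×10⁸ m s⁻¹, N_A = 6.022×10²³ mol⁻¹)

Product: 0.400 μmol = 4.00×10⁻⁷ mol.
Photons that must be absorbed: 4.00×10⁻⁷ / 0.89 = 4.494×10⁻⁷ mol.
Photon energy: hc/λ = 5.877×10⁻¹⁹ J; per mole, 3.539×10⁵ J mol⁻¹.
Energy required: 4.494×10⁻⁷ × 3.539×10⁵ = 0.1590 J.
Time: 0.1590 J / 2.4e-05 W = 6600 s.

t ≈ 6600 s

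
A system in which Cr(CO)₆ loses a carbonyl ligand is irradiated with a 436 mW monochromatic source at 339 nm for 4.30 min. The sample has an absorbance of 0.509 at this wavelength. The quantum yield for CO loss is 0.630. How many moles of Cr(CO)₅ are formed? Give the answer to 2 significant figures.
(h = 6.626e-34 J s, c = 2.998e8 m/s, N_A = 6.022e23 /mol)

1.4e-4 mol

Photon energy at 339 nm: hc/λ = (6.626e-34)(2.998e8)/(339e-9) = 5.860e-19 J.
Energy delivered: (436 mW)(258 s) = 112.5 J.
Photons incident: 112.5 / 5.860e-19 = 1.920e20, i.e. 1.920e20/6.022e23 = 3.188e-4 mol.
Fraction absorbed: 1 − 10^(−0.509) = 0.6903.
Photons absorbed: 0.6903 × 3.188e-4 = 2.201e-4 mol.
Product: Φ × n_abs = 0.630 × 2.201e-4 = 1.387e-4 mol.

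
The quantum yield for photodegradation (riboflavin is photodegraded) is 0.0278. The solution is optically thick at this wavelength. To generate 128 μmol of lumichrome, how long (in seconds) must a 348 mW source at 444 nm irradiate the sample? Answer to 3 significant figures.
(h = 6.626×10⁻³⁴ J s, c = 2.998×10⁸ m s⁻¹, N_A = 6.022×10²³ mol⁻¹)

Product: 128 μmol = 1.28×10⁻⁴ mol.
Photons that must be absorbed: 1.28×10⁻⁴ / 0.0278 = 0.004604 mol.
Photon energy: hc/λ = 4.474×10⁻¹⁹ J; per mole, 2.694×10⁵ J mol⁻¹.
Energy required: 0.004604 × 2.694×10⁵ = 1240 J.
Time: 1240 J / 0.348 W = 3560 s.

t ≈ 3560 s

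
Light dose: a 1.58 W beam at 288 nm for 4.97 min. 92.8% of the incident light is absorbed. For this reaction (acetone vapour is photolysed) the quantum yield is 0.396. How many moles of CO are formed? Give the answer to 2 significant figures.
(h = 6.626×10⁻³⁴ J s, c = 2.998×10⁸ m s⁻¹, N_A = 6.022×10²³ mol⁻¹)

4.2×10⁻⁴ mol

Photon energy at 288 nm: hc/λ = (6.626×10⁻³⁴)(2.998×10⁸)/(288×10⁻⁹) = 6.897×10⁻¹⁹ J.
Energy delivered: (1.58 W)(298.2 s) = 471.2 J.
Photons incident: 471.2 / 6.897×10⁻¹⁹ = 6.832×10²⁰, i.e. 6.832×10²⁰/6.022×10²³ = 0.001135 mol.
Photons absorbed: 0.928 × 0.001135 = 0.001053 mol.
Product: Φ × n_abs = 0.396 × 0.001053 = 4.170×10⁻⁴ mol.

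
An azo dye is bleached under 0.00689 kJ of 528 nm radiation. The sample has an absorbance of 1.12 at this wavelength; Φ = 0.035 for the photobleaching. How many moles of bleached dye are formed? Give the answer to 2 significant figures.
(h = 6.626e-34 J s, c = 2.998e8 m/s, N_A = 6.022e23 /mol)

Photon energy at 528 nm: hc/λ = (6.626e-34)(2.998e8)/(528e-9) = 3.762e-19 J.
Incident energy: 0.00689 kJ = 6.89 J.
Photons incident: 6.89 / 3.762e-19 = 1.831e19, i.e. 1.831e19/6.022e23 = 3.041e-5 mol.
Fraction absorbed: 1 − 10^(−1.12) = 0.9241.
Photons absorbed: 0.9241 × 3.041e-5 = 2.810e-5 mol.
Product: Φ × n_abs = 0.035 × 2.810e-5 = 9.835e-7 mol.

9.8e-7 mol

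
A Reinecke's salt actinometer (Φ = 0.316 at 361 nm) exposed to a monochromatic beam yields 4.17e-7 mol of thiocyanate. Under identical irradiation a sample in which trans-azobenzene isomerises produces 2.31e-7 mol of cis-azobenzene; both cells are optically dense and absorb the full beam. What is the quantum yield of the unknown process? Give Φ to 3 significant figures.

Φ = 0.175

Photons absorbed by the actinometer: 4.17e-7 / 0.316 = 1.320e-6 mol.
Φ(unknown) = 2.31e-7 / 1.320e-6 = 0.175.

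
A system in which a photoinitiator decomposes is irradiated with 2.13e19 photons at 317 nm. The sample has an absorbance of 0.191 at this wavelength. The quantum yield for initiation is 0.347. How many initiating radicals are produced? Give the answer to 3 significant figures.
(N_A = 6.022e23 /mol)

2.63e18 initiating radicals

Moles of photons: 2.13e19 / 6.022e23 = 3.537e-5 mol.
Fraction absorbed: 1 − 10^(−0.191) = 0.3558.
Photons absorbed: 0.3558 × 3.537e-5 = 1.258e-5 mol.
Product: Φ × n_abs = 0.347 × 1.258e-5 = 4.365e-6 mol.
As a count: 4.365e-6 × 6.022e23 = 2.63e18.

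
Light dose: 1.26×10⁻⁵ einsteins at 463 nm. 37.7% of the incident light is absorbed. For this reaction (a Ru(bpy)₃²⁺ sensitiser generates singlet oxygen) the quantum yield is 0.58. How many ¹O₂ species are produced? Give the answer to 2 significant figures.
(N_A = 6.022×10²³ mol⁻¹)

1.7×10¹⁸ species

Photons absorbed: 0.377 × 1.26×10⁻⁵ = 4.750×10⁻⁶ mol.
Product: Φ × n_abs = 0.58 × 4.750×10⁻⁶ = 2.755×10⁻⁶ mol.
As a count: 2.755×10⁻⁶ × 6.022×10²³ = 1.7×10¹⁸.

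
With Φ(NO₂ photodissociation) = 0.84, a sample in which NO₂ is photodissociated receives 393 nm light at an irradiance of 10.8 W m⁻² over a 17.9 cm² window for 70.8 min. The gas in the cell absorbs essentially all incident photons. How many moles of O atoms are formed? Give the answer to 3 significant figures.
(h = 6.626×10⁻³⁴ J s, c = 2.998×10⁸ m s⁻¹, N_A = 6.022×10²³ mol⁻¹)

2.27×10⁻⁴ mol

Photon energy at 393 nm: hc/λ = (6.626×10⁻³⁴)(2.998×10⁸)/(393×10⁻⁹) = 5.055×10⁻¹⁹ J.
Energy delivered: (10.8 W m⁻²)(17.9×10⁻⁴ m²)(4248 s) = 82.12 J.
Photons incident: 82.12 / 5.055×10⁻¹⁹ = 1.625×10²⁰, i.e. 1.625×10²⁰/6.022×10²³ = 2.698×10⁻⁴ mol.
Product: Φ × n_abs = 0.84 × 2.698×10⁻⁴ = 2.266×10⁻⁴ mol.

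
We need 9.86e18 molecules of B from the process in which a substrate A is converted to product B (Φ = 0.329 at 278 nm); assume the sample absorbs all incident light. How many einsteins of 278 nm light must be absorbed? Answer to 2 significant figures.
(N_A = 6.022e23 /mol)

5.0e-5 einstein

Product: 9.86e18 / 6.022e23 = 1.637e-5 mol.
Photons that must be absorbed: 1.637e-5 / 0.329 = 4.976e-5 mol.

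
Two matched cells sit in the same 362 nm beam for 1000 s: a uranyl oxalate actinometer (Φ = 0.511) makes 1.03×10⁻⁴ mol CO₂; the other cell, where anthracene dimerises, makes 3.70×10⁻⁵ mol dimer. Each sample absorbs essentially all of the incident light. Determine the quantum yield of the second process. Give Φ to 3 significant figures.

Photons absorbed by the actinometer: 1.03×10⁻⁴ / 0.511 = 2.016×10⁻⁴ mol.
Φ(unknown) = 3.70×10⁻⁵ / 2.016×10⁻⁴ = 0.184.

Φ = 0.184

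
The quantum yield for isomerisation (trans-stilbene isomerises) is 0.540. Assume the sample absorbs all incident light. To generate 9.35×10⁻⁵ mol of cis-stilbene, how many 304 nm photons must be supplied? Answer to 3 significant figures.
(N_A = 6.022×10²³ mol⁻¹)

1.04×10²⁰ photons

Photons that must be absorbed: 9.35×10⁻⁵ / 0.540 = 1.731×10⁻⁴ mol.
Photon count: 1.731×10⁻⁴ × 6.022×10²³ = 1.04×10²⁰.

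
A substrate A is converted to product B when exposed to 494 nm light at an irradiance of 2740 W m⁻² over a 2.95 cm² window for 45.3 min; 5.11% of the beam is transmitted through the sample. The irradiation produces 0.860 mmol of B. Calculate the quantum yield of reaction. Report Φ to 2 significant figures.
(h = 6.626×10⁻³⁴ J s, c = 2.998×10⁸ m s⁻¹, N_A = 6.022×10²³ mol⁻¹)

Φ = 0.10

Product: 0.860 mmol = 8.60×10⁻⁴ mol.
Photon energy at 494 nm: hc/λ = (6.626×10⁻³⁴)(2.998×10⁸)/(494×10⁻⁹) = 4.021×10⁻¹⁹ J.
Energy delivered: (2740 W m⁻²)(2.95×10⁻⁴ m²)(2718 s) = 2197 J.
Photons incident: 2197 / 4.021×10⁻¹⁹ = 5.464×10²¹, i.e. 5.464×10²¹/6.022×10²³ = 0.009073 mol.
Fraction absorbed: 1 − 5.11/100 = 0.9489.
Photons absorbed: 0.9489 × 0.009073 = 0.008609 mol.
Φ = 8.60×10⁻⁴ mol / 0.008609 mol photons = 0.10.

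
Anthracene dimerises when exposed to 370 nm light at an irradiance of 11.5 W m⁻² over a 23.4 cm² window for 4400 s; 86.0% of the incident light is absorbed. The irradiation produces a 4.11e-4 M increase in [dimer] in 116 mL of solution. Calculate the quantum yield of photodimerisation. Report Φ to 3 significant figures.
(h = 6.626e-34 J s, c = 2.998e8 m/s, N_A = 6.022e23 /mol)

Product: (4.11e-4 M)(0.116 L) = 4.768e-5 mol.
Photon energy at 370 nm: hc/λ = (6.626e-34)(2.998e8)/(370e-9) = 5.369e-19 J.
Energy delivered: (11.5 W m⁻²)(23.4e-4 m²)(4400 s) = 118.4 J.
Photons incident: 118.4 / 5.369e-19 = 2.205e20, i.e. 2.205e20/6.022e23 = 3.662e-4 mol.
Photons absorbed: 0.860 × 3.662e-4 = 3.149e-4 mol.
Φ = 4.768e-5 mol / 3.149e-4 mol photons = 0.151.

Φ = 0.151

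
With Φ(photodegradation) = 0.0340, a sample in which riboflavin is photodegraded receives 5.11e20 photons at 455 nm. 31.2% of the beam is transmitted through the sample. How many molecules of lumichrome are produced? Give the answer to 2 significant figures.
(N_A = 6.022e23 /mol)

1.2e19 molecules

Moles of photons: 5.11e20 / 6.022e23 = 8.486e-4 mol.
Fraction absorbed: 1 − 31.2/100 = 0.6880.
Photons absorbed: 0.6880 × 8.486e-4 = 5.838e-4 mol.
Product: Φ × n_abs = 0.0340 × 5.838e-4 = 1.985e-5 mol.
As a count: 1.985e-5 × 6.022e23 = 1.2e19.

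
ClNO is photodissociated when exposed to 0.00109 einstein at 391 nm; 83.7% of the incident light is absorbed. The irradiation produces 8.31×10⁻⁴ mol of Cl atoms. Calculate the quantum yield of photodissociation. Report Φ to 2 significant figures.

Φ = 0.91

Photons absorbed: 0.837 × 0.00109 = 9.123×10⁻⁴ mol.
Φ = 8.31×10⁻⁴ mol / 9.123×10⁻⁴ mol photons = 0.91.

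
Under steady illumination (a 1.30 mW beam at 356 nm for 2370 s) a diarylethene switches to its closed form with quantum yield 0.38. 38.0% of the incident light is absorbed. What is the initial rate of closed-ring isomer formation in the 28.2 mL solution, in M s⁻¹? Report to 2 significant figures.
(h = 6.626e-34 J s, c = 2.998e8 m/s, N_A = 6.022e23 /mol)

2.0e-8 M s⁻¹

Photon energy at 356 nm: hc/λ = (6.626e-34)(2.998e8)/(356e-9) = 5.580e-19 J.
Energy delivered: (1.30 mW)(2370 s) = 3.081 J.
Photons incident: 3.081 / 5.580e-19 = 5.522e18, i.e. 5.522e18/6.022e23 = 9.170e-6 mol.
Photons absorbed: 0.380 × 9.170e-6 = 3.485e-6 mol.
Product formed: 0.38 × 3.485e-6 = 1.324e-6 mol.
Rate: 1.324e-6 mol / (2370 s × 0.0282 L) = 2.0e-8 M s⁻¹.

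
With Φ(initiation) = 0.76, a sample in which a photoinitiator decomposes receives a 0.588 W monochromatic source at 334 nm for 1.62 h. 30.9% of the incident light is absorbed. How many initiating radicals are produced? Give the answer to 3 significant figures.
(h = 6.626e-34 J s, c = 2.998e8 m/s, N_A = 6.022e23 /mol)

1.35e21 initiating radicals

Photon energy at 334 nm: hc/λ = (6.626e-34)(2.998e8)/(334e-9) = 5.948e-19 J.
Energy delivered: (0.588 W)(5832 s) = 3429 J.
Photons incident: 3429 / 5.948e-19 = 5.765e21, i.e. 5.765e21/6.022e23 = 0.009573 mol.
Photons absorbed: 0.309 × 0.009573 = 0.002958 mol.
Product: Φ × n_abs = 0.76 × 0.002958 = 0.002248 mol.
As a count: 0.002248 × 6.022e23 = 1.35e21.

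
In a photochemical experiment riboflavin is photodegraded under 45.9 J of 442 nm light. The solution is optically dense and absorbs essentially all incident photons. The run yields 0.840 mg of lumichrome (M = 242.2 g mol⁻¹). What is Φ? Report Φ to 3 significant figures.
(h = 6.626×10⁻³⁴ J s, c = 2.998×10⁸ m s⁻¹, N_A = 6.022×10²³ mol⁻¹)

Φ = 0.0205

Product: 0.840 mg / 242.2 g mol⁻¹ = 3.468×10⁻⁶ mol.
Photon energy at 442 nm: hc/λ = (6.626×10⁻³⁴)(2.998×10⁸)/(442×10⁻⁹) = 4.494×10⁻¹⁹ J.
Photons incident: 45.9 / 4.494×10⁻¹⁹ = 1.021×10²⁰, i.e. 1.021×10²⁰/6.022×10²³ = 1.695×10⁻⁴ mol.
Φ = 3.468×10⁻⁶ mol / 1.695×10⁻⁴ mol photons = 0.0205.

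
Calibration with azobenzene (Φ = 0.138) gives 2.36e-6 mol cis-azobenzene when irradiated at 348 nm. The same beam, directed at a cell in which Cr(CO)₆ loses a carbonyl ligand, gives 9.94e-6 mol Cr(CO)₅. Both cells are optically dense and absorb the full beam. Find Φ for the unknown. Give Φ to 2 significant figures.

Φ = 0.58

Photons absorbed by the actinometer: 2.36e-6 / 0.138 = 1.710e-5 mol.
Φ(unknown) = 9.94e-6 / 1.710e-5 = 0.58.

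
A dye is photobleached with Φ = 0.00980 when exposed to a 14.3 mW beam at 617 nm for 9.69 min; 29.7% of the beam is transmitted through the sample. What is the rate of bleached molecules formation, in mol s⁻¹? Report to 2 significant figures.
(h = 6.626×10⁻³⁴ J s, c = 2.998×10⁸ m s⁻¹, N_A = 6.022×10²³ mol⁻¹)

5.1×10⁻¹⁰ mol s⁻¹

Photon energy at 617 nm: hc/λ = (6.626×10⁻³⁴)(2.998×10⁸)/(617×10⁻⁹) = 3.220×10⁻¹⁹ J.
Energy delivered: (14.3 mW)(581.4 s) = 8.314 J.
Photons incident: 8.314 / 3.220×10⁻¹⁹ = 2.582×10¹⁹, i.e. 2.582×10¹⁹/6.022×10²³ = 4.288×10⁻⁵ mol.
Fraction absorbed: 1 − 29.7/100 = 0.7030.
Photons absorbed: 0.7030 × 4.288×10⁻⁵ = 3.014×10⁻⁵ mol.
Product formed: 0.00980 × 3.014×10⁻⁵ = 2.954×10⁻⁷ mol.
Rate: 2.954×10⁻⁷ / 581.4 s = 5.1×10⁻¹⁰ mol s⁻¹.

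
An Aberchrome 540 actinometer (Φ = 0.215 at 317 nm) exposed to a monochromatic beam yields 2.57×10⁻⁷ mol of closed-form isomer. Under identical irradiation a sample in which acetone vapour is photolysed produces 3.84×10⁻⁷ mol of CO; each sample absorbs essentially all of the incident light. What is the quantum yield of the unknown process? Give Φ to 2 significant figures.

Φ = 0.32

Photons absorbed by the actinometer: 2.57×10⁻⁷ / 0.215 = 1.195×10⁻⁶ mol.
Φ(unknown) = 3.84×10⁻⁷ / 1.195×10⁻⁶ = 0.32.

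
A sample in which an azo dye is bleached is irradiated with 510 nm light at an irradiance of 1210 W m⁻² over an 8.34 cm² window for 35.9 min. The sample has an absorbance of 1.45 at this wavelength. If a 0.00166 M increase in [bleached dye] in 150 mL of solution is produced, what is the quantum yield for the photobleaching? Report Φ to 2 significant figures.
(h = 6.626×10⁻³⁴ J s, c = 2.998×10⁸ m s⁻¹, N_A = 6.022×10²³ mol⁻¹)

Product: (0.00166 M)(0.15 L) = 2.490×10⁻⁴ mol.
Photon energy at 510 nm: hc/λ = (6.626×10⁻³⁴)(2.998×10⁸)/(510×10⁻⁹) = 3.895×10⁻¹⁹ J.
Energy delivered: (1210 W m⁻²)(8.34×10⁻⁴ m²)(2154 s) = 2174 J.
Photons incident: 2174 / 3.895×10⁻¹⁹ = 5.582×10²¹, i.e. 5.582×10²¹/6.022×10²³ = 0.009269 mol.
Fraction absorbed: 1 − 10^(−1.45) = 0.9645.
Photons absorbed: 0.9645 × 0.009269 = 0.008940 mol.
Φ = 2.490×10⁻⁴ mol / 0.008940 mol photons = 0.028.

Φ = 0.028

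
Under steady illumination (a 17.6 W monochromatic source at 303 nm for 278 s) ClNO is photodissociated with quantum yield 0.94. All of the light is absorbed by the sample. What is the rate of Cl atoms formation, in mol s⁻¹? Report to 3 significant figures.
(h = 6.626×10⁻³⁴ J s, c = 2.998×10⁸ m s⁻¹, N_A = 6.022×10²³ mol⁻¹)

4.19×10⁻⁵ mol s⁻¹

Photon energy at 303 nm: hc/λ = (6.626×10⁻³⁴)(2.998×10⁸)/(303×10⁻⁹) = 6.556×10⁻¹⁹ J.
Energy delivered: (17.6 W)(278 s) = 4893 J.
Photons incident: 4893 / 6.556×10⁻¹⁹ = 7.463×10²¹, i.e. 7.463×10²¹/6.022×10²³ = 0.01239 mol.
Product formed: 0.94 × 0.01239 = 0.01165 mol.
Rate: 0.01165 / 278 s = 4.19×10⁻⁵ mol s⁻¹.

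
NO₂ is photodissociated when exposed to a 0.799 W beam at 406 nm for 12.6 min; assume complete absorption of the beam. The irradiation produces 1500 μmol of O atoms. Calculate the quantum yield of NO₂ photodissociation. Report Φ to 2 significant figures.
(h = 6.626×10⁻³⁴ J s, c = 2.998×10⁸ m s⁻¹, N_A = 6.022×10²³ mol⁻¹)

Product: 1500 μmol = 0.00150 mol.
Photon energy at 406 nm: hc/λ = (6.626×10⁻³⁴)(2.998×10⁸)/(406×10⁻⁹) = 4.893×10⁻¹⁹ J.
Energy delivered: (0.799 W)(756 s) = 604.0 J.
Photons incident: 604.0 / 4.893×10⁻¹⁹ = 1.234×10²¹, i.e. 1.234×10²¹/6.022×10²³ = 0.002049 mol.
Φ = 0.00150 mol / 0.002049 mol photons = 0.73.

Φ = 0.73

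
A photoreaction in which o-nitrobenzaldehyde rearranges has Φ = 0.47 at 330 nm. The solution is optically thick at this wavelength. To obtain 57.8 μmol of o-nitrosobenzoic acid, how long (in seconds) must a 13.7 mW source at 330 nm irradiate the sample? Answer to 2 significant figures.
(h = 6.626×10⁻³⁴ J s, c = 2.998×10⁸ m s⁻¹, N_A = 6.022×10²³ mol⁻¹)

t ≈ 3300 s

Product: 57.8 μmol = 5.78×10⁻⁵ mol.
Photons that must be absorbed: 5.78×10⁻⁵ / 0.47 = 1.230×10⁻⁴ mol.
Photon energy: hc/λ = 6.020×10⁻¹⁹ J; per mole, 3.625×10⁵ J mol⁻¹.
Energy required: 1.230×10⁻⁴ × 3.625×10⁵ = 44.59 J.
Time: 44.59 J / 0.0137 W = 3300 s.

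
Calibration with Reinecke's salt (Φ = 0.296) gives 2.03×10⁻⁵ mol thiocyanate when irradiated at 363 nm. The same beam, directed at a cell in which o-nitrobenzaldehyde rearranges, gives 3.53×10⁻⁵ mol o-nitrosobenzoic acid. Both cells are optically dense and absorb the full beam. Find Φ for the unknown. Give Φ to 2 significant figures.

Photons absorbed by the actinometer: 2.03×10⁻⁵ / 0.296 = 6.858×10⁻⁵ mol.
Φ(unknown) = 3.53×10⁻⁵ / 6.858×10⁻⁵ = 0.51.

Φ = 0.51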